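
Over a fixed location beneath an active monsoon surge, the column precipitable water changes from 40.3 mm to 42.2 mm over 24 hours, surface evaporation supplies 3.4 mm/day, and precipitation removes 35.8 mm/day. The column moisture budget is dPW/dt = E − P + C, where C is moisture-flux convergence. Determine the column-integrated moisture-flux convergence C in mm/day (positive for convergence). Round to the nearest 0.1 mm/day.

dPW/dt = (42.2 − 40.3) mm / (24/24 day) = +1.900 mm/day.
C = dPW/dt − E + P = (+1.900) − 3.4 + 35.8 = 34.3 mm/day.

C ≈ 34.3 mm/day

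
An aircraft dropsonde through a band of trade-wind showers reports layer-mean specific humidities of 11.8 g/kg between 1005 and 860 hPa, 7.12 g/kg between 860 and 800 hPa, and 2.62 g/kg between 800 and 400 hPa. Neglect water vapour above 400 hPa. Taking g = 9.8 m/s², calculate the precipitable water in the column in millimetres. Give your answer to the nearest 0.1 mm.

Precipitable water is the column-integrated vapour mass per unit area: PW = (1/g) Σ q̄ Δp, with q in kg/kg and Δp in Pa (1 kg/m² of water = 1 mm).
Layer 1005–860 hPa: Δp = 145 hPa = 14500 Pa, q̄ = 0.0118 kg/kg → 0.0118 × 14500 / 9.8 = 17.46 mm
Layer 860–800 hPa: Δp = 60 hPa = 6000 Pa, q̄ = 0.00712 kg/kg → 0.00712 × 6000 / 9.8 = 4.36 mm
Layer 800–400 hPa: Δp = 400 hPa = 40000 Pa, q̄ = 0.00262 kg/kg → 0.00262 × 40000 / 9.8 = 10.69 mm
PW = 17.46 + 4.36 + 10.69 = 32.51 ≈ 32.5 mm.

PW ≈ 32.5 mm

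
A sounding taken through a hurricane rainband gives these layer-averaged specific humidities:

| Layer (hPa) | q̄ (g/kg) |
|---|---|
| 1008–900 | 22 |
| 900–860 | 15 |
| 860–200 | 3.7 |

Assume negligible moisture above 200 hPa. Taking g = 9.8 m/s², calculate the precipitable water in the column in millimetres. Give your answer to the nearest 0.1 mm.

PW ≈ 55.3 mm

Precipitable water is the column-integrated vapour mass per unit area: PW = (1/g) Σ q̄ Δp, with q in kg/kg and Δp in Pa (1 kg/m² of water = 1 mm).
Layer 1008–900 hPa: Δp = 108 hPa = 10800 Pa, q̄ = 0.022 kg/kg → 0.022 × 10800 / 9.8 = 24.24 mm
Layer 900–860 hPa: Δp = 40 hPa = 4000 Pa, q̄ = 0.015 kg/kg → 0.015 × 4000 / 9.8 = 6.12 mm
Layer 860–200 hPa: Δp = 660 hPa = 66000 Pa, q̄ = 0.0037 kg/kg → 0.0037 × 66000 / 9.8 = 24.92 mm
PW = 24.24 + 6.12 + 24.92 = 55.28 ≈ 55.3 mm.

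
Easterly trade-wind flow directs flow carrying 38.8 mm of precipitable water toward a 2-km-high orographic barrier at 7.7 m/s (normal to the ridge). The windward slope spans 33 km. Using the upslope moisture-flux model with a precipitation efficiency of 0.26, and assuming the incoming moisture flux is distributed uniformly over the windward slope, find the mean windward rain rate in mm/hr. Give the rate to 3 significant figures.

Incoming column moisture flux per unit ridge length: F = V × PW = 7.7 × 38.8 = 298.76 mm·m/s.
Spread over the 33 km slope with efficiency ε = 0.26: R = ε·F/W = 0.26 × 298.76 / 33000 m = 2.354e-03 mm/s.
R = 2.354e-03 × 3600 = 8.47 mm/hr.

R ≈ 8.47 mm/hr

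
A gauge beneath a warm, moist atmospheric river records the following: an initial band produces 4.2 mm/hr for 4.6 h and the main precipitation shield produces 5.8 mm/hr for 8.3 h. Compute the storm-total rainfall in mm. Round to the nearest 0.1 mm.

total ≈ 67.5 mm

Total = Σ Rᵢ Δtᵢ = 4.2 × 4.6 + 5.8 × 8.3
      = 19.32 + 48.14 = 67.5 mm.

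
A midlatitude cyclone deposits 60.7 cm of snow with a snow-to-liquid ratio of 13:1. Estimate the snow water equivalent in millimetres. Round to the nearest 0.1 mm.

SWE ≈ 46.7 mm

SWE = snow depth / ratio = 60.7 cm / 13 = 4.669 cm = 46.7 mm.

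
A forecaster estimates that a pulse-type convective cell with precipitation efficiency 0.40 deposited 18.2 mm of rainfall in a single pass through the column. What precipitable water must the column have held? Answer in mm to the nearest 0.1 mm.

PW ≈ 45.5 mm

PW = rainfall / ε = 18.2 / 0.40 = 45.5 mm.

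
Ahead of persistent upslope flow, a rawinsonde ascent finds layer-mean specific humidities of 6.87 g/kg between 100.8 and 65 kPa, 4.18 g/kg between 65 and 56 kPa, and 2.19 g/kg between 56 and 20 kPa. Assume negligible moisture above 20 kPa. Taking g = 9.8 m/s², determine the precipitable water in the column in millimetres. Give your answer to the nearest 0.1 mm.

Precipitable water is the column-integrated vapour mass per unit area: PW = (1/g) Σ q̄ Δp, with q in kg/kg and Δp in Pa (1 kg/m² of water = 1 mm).
Layer 100.8–65 kPa: Δp = 358 hPa = 35800 Pa, q̄ = 0.00687 kg/kg → 0.00687 × 35800 / 9.8 = 25.10 mm
Layer 65–56 kPa: Δp = 90 hPa = 9000 Pa, q̄ = 0.00418 kg/kg → 0.00418 × 9000 / 9.8 = 3.84 mm
Layer 56–20 kPa: Δp = 360 hPa = 36000 Pa, q̄ = 0.00219 kg/kg → 0.00219 × 36000 / 9.8 = 8.04 mm
PW = 25.10 + 3.84 + 8.04 = 36.98 ≈ 37.0 mm.

PW ≈ 37.0 mm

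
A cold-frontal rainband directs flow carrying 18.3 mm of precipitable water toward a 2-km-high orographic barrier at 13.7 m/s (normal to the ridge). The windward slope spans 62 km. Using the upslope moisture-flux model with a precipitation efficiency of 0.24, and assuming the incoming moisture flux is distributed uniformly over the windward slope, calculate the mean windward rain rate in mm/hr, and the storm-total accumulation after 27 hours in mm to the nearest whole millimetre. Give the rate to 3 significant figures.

R ≈ 3.49 mm/hr; total ≈ 94 mm

Incoming column moisture flux per unit ridge length: F = V × PW = 13.7 × 18.3 = 250.71 mm·m/s.
Spread over the 62 km slope with efficiency ε = 0.24: R = ε·F/W = 0.24 × 250.71 / 62000 m = 9.705e-04 mm/s.
R = 9.705e-04 × 3600 = 3.49 mm/hr.
Over 27 h: total = 3.49 × 27 = 94.23 ≈ 94 mm.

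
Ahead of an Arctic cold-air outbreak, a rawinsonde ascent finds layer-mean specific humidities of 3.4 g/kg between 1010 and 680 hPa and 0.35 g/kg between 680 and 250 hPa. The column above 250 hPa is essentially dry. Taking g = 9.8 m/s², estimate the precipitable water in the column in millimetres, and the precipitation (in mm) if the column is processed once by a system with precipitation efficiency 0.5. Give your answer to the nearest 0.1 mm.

Precipitable water is the column-integrated vapour mass per unit area: PW = (1/g) Σ q̄ Δp, with q in kg/kg and Δp in Pa (1 kg/m² of water = 1 mm).
Layer 1010–680 hPa: Δp = 330 hPa = 33000 Pa, q̄ = 0.0034 kg/kg → 0.0034 × 33000 / 9.8 = 11.45 mm
Layer 680–250 hPa: Δp = 430 hPa = 43000 Pa, q̄ = 0.00035 kg/kg → 0.00035 × 43000 / 9.8 = 1.54 mm
PW = 11.45 + 1.54 = 12.99 ≈ 13.0 mm.
Precipitation = ε × PW = 0.5 × 13.0 = 6.5 mm.

PW ≈ 13.0 mm; precipitation ≈ 6.5 mm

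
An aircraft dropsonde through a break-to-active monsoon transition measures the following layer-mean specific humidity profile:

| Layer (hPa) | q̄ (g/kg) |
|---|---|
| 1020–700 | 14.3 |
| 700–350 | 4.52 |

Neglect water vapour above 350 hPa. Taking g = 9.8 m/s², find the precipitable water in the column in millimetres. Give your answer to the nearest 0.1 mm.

PW ≈ 62.8 mm

Precipitable water is the column-integrated vapour mass per unit area: PW = (1/g) Σ q̄ Δp, with q in kg/kg and Δp in Pa (1 kg/m² of water = 1 mm).
Layer 1020–700 hPa: Δp = 320 hPa = 32000 Pa, q̄ = 0.0143 kg/kg → 0.0143 × 32000 / 9.8 = 46.69 mm
Layer 700–350 hPa: Δp = 350 hPa = 35000 Pa, q̄ = 0.00452 kg/kg → 0.00452 × 35000 / 9.8 = 16.14 mm
PW = 46.69 + 16.14 = 62.83 ≈ 62.8 mm.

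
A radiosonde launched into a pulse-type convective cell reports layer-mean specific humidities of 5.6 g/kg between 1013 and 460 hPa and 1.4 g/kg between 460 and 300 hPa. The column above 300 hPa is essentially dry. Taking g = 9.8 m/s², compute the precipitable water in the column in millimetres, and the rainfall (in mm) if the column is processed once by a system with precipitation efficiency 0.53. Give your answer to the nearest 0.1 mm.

PW ≈ 33.9 mm; rainfall ≈ 18.0 mm

Precipitable water is the column-integrated vapour mass per unit area: PW = (1/g) Σ q̄ Δp, with q in kg/kg and Δp in Pa (1 kg/m² of water = 1 mm).
Layer 1013–460 hPa: Δp = 553 hPa = 55300 Pa, q̄ = 0.0056 kg/kg → 0.0056 × 55300 / 9.8 = 31.60 mm
Layer 460–300 hPa: Δp = 160 hPa = 16000 Pa, q̄ = 0.0014 kg/kg → 0.0014 × 16000 / 9.8 = 2.29 mm
PW = 31.60 + 2.29 = 33.89 ≈ 33.9 mm.
Rainfall = ε × PW = 0.53 × 33.9 = 18.0 mm.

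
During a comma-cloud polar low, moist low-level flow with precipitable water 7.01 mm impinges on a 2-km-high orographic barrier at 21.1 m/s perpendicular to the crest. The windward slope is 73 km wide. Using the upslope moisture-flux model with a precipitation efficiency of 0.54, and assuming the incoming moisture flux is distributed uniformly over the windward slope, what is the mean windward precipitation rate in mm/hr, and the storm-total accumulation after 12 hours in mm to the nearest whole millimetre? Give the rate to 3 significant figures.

R ≈ 3.94 mm/hr; total ≈ 47 mm

Incoming column moisture flux per unit ridge length: F = V × PW = 21.1 × 7.01 = 147.911 mm·m/s.
Spread over the 73 km slope with efficiency ε = 0.54: R = ε·F/W = 0.54 × 147.911 / 73000 m = 1.094e-03 mm/s.
R = 1.094e-03 × 3600 = 3.94 mm/hr.
Over 12 h: total = 3.94 × 12 = 47.28 ≈ 47 mm.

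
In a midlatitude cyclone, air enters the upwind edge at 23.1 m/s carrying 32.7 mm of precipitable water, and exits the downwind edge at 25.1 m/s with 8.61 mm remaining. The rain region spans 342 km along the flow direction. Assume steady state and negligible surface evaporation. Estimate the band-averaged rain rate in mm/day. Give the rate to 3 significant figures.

R ≈ 136 mm/day

Column moisture flux per unit crosswind length is F = V × PW.
Inflow: F_in = 23.1 × 32.7 = 755.37 mm·m/s
Outflow: F_out = 25.1 × 8.61 = 216.111 mm·m/s
Steady-state rate R = (F_in − F_out)/L = (755.37 − 216.111) / 342000 m = 1.577e-03 mm/s.
R = 1.577e-03 × 3600 × 24 = 136 mm/day.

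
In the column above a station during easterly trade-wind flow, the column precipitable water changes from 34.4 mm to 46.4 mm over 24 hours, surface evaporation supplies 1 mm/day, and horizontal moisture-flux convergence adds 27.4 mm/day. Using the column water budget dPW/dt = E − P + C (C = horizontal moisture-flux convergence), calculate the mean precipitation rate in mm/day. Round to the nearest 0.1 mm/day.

P ≈ 16.4 mm/day

dPW/dt = (46.4 − 34.4) mm / (24/24 day) = +12.000 mm/day.
P = E + C − dPW/dt = 1 + (27.4) − (+12.000) = 16.4 mm/day.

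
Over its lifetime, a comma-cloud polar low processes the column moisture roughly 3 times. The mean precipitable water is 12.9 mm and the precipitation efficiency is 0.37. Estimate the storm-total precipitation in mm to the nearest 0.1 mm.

precipitation ≈ 14.3 mm

Each cycle deposits ε × PW = 0.37 × 12.9 = 4.773 mm.
Over 3 cycles: 3 × 4.773 = 14.3 mm.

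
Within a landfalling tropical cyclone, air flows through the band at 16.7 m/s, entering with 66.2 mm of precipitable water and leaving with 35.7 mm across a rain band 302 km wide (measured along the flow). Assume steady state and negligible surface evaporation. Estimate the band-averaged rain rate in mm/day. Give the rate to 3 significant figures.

R ≈ 146 mm/day

Column moisture flux per unit crosswind length is F = V × PW.
Inflow: F_in = 16.7 × 66.2 = 1105.54 mm·m/s
Outflow: F_out = 16.7 × 35.7 = 596.19 mm·m/s
Steady-state rate R = (F_in − F_out)/L = (1105.54 − 596.19) / 302000 m = 1.687e-03 mm/s.
R = 1.687e-03 × 3600 × 24 = 146 mm/day.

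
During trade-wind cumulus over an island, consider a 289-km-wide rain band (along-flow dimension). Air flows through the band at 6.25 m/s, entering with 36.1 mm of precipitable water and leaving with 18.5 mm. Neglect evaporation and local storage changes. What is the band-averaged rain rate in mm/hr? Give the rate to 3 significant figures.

R ≈ 1.37 mm/hr

Column moisture flux per unit crosswind length is F = V × PW.
Inflow: F_in = 6.25 × 36.1 = 225.625 mm·m/s
Outflow: F_out = 6.25 × 18.5 = 115.625 mm·m/s
Steady-state rate R = (F_in − F_out)/L = (225.625 − 115.625) / 289000 m = 3.806e-04 mm/s.
R = 3.806e-04 × 3600 = 1.37 mm/hr.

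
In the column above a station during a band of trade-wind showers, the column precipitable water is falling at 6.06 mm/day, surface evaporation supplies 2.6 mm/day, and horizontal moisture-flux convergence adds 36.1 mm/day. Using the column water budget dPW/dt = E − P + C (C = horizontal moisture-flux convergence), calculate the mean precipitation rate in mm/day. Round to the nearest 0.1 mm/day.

dPW/dt = -6.06 mm/day.
P = E + C − dPW/dt = 2.6 + (36.1) − (-6.06) = 44.8 mm/day.

P ≈ 44.8 mm/day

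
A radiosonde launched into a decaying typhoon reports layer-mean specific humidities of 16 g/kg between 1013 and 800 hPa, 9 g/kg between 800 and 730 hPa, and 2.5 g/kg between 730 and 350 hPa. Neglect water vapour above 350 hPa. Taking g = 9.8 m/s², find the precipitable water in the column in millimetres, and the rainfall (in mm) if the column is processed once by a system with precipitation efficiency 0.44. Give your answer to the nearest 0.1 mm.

PW ≈ 50.9 mm; rainfall ≈ 22.4 mm

Precipitable water is the column-integrated vapour mass per unit area: PW = (1/g) Σ q̄ Δp, with q in kg/kg and Δp in Pa (1 kg/m² of water = 1 mm).
Layer 1013–800 hPa: Δp = 213 hPa = 21300 Pa, q̄ = 0.016 kg/kg → 0.016 × 21300 / 9.8 = 34.78 mm
Layer 800–730 hPa: Δp = 70 hPa = 7000 Pa, q̄ = 0.009 kg/kg → 0.009 × 7000 / 9.8 = 6.43 mm
Layer 730–350 hPa: Δp = 380 hPa = 38000 Pa, q̄ = 0.0025 kg/kg → 0.0025 × 38000 / 9.8 = 9.69 mm
PW = 34.78 + 6.43 + 9.69 = 50.90 ≈ 50.9 mm.
Rainfall = ε × PW = 0.44 × 50.9 = 22.4 mm.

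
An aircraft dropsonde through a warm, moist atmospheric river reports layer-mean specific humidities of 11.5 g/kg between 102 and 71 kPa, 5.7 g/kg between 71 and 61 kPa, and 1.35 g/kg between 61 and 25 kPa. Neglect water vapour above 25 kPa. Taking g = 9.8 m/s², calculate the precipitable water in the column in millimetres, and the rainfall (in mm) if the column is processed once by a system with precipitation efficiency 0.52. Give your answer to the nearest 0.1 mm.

PW ≈ 47.2 mm; rainfall ≈ 24.5 mm

Precipitable water is the column-integrated vapour mass per unit area: PW = (1/g) Σ q̄ Δp, with q in kg/kg and Δp in Pa (1 kg/m² of water = 1 mm).
Layer 102–71 kPa: Δp = 310 hPa = 31000 Pa, q̄ = 0.0115 kg/kg → 0.0115 × 31000 / 9.8 = 36.38 mm
Layer 71–61 kPa: Δp = 100 hPa = 10000 Pa, q̄ = 0.0057 kg/kg → 0.0057 × 10000 / 9.8 = 5.82 mm
Layer 61–25 kPa: Δp = 360 hPa = 36000 Pa, q̄ = 0.00135 kg/kg → 0.00135 × 36000 / 9.8 = 4.96 mm
PW = 36.38 + 5.82 + 4.96 = 47.16 ≈ 47.2 mm.
Rainfall = ε × PW = 0.52 × 47.2 = 24.5 mm.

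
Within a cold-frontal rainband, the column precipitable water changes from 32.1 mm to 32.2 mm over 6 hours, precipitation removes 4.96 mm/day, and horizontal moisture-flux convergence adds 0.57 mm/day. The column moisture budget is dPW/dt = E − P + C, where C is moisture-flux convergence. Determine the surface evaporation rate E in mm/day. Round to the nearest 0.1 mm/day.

E ≈ 4.8 mm/day

dPW/dt = (32.2 − 32.1) mm / (6/24 day) = +0.400 mm/day.
E = dPW/dt + P − C = (+0.400) + 4.96 − (0.57) = 4.8 mm/day.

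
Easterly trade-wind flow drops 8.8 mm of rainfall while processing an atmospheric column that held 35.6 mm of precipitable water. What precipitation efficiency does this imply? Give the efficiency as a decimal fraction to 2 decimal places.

ε ≈ 0.25

ε = rainfall / PW = 8.8 / 35.6 = 0.25.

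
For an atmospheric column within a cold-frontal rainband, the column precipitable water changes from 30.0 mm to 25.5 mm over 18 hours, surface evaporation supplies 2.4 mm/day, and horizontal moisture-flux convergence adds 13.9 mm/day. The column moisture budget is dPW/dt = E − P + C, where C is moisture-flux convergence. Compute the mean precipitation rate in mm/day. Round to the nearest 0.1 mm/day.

dPW/dt = (25.5 − 30.0) mm / (18/24 day) = -6.000 mm/day.
P = E + C − dPW/dt = 2.4 + (13.9) − (-6.000) = 22.3 mm/day.

P ≈ 22.3 mm/day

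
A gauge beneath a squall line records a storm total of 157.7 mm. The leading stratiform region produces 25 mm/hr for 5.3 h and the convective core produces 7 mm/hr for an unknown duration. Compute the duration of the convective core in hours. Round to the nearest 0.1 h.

duration ≈ 3.6 h

Known phases: 25 × 5.3 = 132.5 mm.
Remaining depth = 157.7 − 132.5 = 25.2 mm.
Duration = 25.2 / 7 = 3.6 h.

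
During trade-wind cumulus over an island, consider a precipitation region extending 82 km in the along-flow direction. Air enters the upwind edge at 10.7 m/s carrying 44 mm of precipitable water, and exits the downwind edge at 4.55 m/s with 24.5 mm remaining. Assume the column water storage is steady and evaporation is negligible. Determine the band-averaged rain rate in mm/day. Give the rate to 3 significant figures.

R ≈ 379 mm/day

Column moisture flux per unit crosswind length is F = V × PW.
Inflow: F_in = 10.7 × 44 = 470.8 mm·m/s
Outflow: F_out = 4.55 × 24.5 = 111.475 mm·m/s
Steady-state rate R = (F_in − F_out)/L = (470.8 − 111.475) / 82000 m = 4.382e-03 mm/s.
R = 4.382e-03 × 3600 × 24 = 379 mm/day.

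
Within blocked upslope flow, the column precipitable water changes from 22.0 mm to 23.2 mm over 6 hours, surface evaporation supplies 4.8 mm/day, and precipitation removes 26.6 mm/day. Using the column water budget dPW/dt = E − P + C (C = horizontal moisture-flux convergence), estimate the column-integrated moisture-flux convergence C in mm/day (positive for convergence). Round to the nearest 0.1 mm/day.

C ≈ 26.6 mm/day

dPW/dt = (23.2 − 22.0) mm / (6/24 day) = +4.800 mm/day.
C = dPW/dt − E + P = (+4.800) − 4.8 + 26.6 = 26.6 mm/day.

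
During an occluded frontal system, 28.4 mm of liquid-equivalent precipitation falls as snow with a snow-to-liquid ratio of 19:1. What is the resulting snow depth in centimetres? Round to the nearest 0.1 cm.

snow depth ≈ 54.0 cm

Snow depth = liquid × ratio = 28.4 mm × 19 = 539.6 mm = 54.0 cm.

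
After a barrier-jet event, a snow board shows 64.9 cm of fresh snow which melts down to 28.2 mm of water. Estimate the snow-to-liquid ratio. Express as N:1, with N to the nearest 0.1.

Ratio = snow depth / SWE = 649 mm / 28.2 mm = 23.0, i.e. 23.0:1.

ratio ≈ 23.0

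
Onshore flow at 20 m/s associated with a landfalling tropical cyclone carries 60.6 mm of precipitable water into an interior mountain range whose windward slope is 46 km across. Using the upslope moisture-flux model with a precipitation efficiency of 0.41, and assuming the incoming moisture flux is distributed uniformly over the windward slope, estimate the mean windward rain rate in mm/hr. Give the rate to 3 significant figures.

R ≈ 38.9 mm/hr

Incoming column moisture flux per unit ridge length: F = V × PW = 20 × 60.6 = 1212 mm·m/s.
Spread over the 46 km slope with efficiency ε = 0.41: R = ε·F/W = 0.41 × 1212 / 46000 m = 1.080e-02 mm/s.
R = 1.080e-02 × 3600 = 38.9 mm/hr.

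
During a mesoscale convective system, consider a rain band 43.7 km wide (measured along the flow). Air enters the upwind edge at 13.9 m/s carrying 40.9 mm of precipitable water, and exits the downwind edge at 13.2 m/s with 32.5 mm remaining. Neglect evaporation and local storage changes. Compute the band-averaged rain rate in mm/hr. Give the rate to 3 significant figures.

Column moisture flux per unit crosswind length is F = V × PW.
Inflow: F_in = 13.9 × 40.9 = 568.51 mm·m/s
Outflow: F_out = 13.2 × 32.5 = 429 mm·m/s
Steady-state rate R = (F_in − F_out)/L = (568.51 − 429) / 43700 m = 3.192e-03 mm/s.
R = 3.192e-03 × 3600 = 11.5 mm/hr.

R ≈ 11.5 mm/hr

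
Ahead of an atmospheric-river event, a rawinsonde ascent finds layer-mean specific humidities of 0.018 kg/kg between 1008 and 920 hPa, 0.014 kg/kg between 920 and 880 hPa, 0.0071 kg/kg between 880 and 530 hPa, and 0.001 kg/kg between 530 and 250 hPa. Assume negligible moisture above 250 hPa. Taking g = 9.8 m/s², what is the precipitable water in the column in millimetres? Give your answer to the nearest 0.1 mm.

Precipitable water is the column-integrated vapour mass per unit area: PW = (1/g) Σ q̄ Δp, with q in kg/kg and Δp in Pa (1 kg/m² of water = 1 mm).
Layer 1008–920 hPa: Δp = 88 hPa = 8800 Pa, q̄ = 0.018 kg/kg → 0.018 × 8800 / 9.8 = 16.16 mm
Layer 920–880 hPa: Δp = 40 hPa = 4000 Pa, q̄ = 0.014 kg/kg → 0.014 × 4000 / 9.8 = 5.71 mm
Layer 880–530 hPa: Δp = 350 hPa = 35000 Pa, q̄ = 0.0071 kg/kg → 0.0071 × 35000 / 9.8 = 25.36 mm
Layer 530–250 hPa: Δp = 280 hPa = 28000 Pa, q̄ = 0.001 kg/kg → 0.001 × 28000 / 9.8 = 2.86 mm
PW = 16.16 + 5.71 + 25.36 + 2.86 = 50.09 ≈ 50.1 mm.

PW ≈ 50.1 mm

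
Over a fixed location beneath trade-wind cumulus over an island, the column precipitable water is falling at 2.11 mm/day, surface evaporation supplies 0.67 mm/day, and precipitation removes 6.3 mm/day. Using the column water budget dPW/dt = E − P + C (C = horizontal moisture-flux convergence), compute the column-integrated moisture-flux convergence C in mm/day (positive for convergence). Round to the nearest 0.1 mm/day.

C ≈ 3.5 mm/day

dPW/dt = -2.11 mm/day.
C = dPW/dt − E + P = (-2.11) − 0.67 + 6.3 = 3.5 mm/day.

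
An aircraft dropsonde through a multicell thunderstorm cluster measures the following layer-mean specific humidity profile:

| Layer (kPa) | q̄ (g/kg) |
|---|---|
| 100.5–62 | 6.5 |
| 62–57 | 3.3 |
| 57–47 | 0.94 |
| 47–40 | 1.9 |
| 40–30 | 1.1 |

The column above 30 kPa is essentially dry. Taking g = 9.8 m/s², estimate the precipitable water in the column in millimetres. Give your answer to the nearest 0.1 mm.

Precipitable water is the column-integrated vapour mass per unit area: PW = (1/g) Σ q̄ Δp, with q in kg/kg and Δp in Pa (1 kg/m² of water = 1 mm).
Layer 100.5–62 kPa: Δp = 385 hPa = 38500 Pa, q̄ = 0.0065 kg/kg → 0.0065 × 38500 / 9.8 = 25.54 mm
Layer 62–57 kPa: Δp = 50 hPa = 5000 Pa, q̄ = 0.0033 kg/kg → 0.0033 × 5000 / 9.8 = 1.68 mm
Layer 57–47 kPa: Δp = 100 hPa = 10000 Pa, q̄ = 0.00094 kg/kg → 0.00094 × 10000 / 9.8 = 0.96 mm
Layer 47–40 kPa: Δp = 70 hPa = 7000 Pa, q̄ = 0.0019 kg/kg → 0.0019 × 7000 / 9.8 = 1.36 mm
Layer 40–30 kPa: Δp = 100 hPa = 10000 Pa, q̄ = 0.0011 kg/kg → 0.0011 × 10000 / 9.8 = 1.12 mm
PW = 25.54 + 1.68 + 0.96 + 1.36 + 1.12 = 30.66 ≈ 30.7 mm.

PW ≈ 30.7 mm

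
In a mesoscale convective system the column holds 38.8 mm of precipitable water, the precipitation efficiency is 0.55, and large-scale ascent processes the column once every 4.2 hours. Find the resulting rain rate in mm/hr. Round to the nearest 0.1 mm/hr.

R ≈ 5.1 mm/hr

Each overturning extracts ε × PW = 0.55 × 38.8 = 21.34 mm.
Rate = ε·PW / τ = 21.34 / 4.2 h = 5.1 mm/hr.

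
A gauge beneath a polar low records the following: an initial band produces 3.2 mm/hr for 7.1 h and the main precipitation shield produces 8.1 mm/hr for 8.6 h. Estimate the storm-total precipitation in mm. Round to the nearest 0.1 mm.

Total = Σ Rᵢ Δtᵢ = 3.2 × 7.1 + 8.1 × 8.6
      = 22.72 + 69.66 = 92.4 mm.

total ≈ 92.4 mm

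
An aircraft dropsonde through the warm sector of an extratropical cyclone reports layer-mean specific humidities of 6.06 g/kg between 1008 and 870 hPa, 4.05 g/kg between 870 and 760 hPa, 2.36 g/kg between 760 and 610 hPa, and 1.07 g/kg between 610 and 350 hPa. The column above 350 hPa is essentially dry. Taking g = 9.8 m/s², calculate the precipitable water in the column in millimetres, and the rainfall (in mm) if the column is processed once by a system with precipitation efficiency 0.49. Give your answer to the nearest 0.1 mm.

PW ≈ 19.5 mm; rainfall ≈ 9.6 mm

Precipitable water is the column-integrated vapour mass per unit area: PW = (1/g) Σ q̄ Δp, with q in kg/kg and Δp in Pa (1 kg/m² of water = 1 mm).
Layer 1008–870 hPa: Δp = 138 hPa = 13800 Pa, q̄ = 0.00606 kg/kg → 0.00606 × 13800 / 9.8 = 8.53 mm
Layer 870–760 hPa: Δp = 110 hPa = 11000 Pa, q̄ = 0.00405 kg/kg → 0.00405 × 11000 / 9.8 = 4.55 mm
Layer 760–610 hPa: Δp = 150 hPa = 15000 Pa, q̄ = 0.00236 kg/kg → 0.00236 × 15000 / 9.8 = 3.61 mm
Layer 610–350 hPa: Δp = 260 hPa = 26000 Pa, q̄ = 0.00107 kg/kg → 0.00107 × 26000 / 9.8 = 2.84 mm
PW = 8.53 + 4.55 + 3.61 + 2.84 = 19.53 ≈ 19.5 mm.
Rainfall = ε × PW = 0.49 × 19.5 = 9.6 mm.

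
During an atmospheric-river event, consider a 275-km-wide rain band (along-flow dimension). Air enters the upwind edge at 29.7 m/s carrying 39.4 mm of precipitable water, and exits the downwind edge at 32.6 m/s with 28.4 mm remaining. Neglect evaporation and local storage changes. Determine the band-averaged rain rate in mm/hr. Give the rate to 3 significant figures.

Column moisture flux per unit crosswind length is F = V × PW.
Inflow: F_in = 29.7 × 39.4 = 1170.18 mm·m/s
Outflow: F_out = 32.6 × 28.4 = 925.84 mm·m/s
Steady-state rate R = (F_in − F_out)/L = (1170.18 − 925.84) / 275000 m = 8.885e-04 mm/s.
R = 8.885e-04 × 3600 = 3.20 mm/hr.

R ≈ 3.20 mm/hr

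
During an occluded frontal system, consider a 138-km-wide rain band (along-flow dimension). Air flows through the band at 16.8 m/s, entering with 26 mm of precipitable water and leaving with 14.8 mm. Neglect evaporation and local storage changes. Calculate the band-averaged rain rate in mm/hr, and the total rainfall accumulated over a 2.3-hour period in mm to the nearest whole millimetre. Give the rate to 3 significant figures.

Column moisture flux per unit crosswind length is F = V × PW.
Inflow: F_in = 16.8 × 26 = 436.8 mm·m/s
Outflow: F_out = 16.8 × 14.8 = 248.64 mm·m/s
Steady-state rate R = (F_in − F_out)/L = (436.8 − 248.64) / 138000 m = 1.363e-03 mm/s.
R = 1.363e-03 × 3600 = 4.91 mm/hr.
Over 2.3 h: total = 4.91 × 2.3 = 11.293 ≈ 11 mm.

R ≈ 4.91 mm/hr; total ≈ 11 mm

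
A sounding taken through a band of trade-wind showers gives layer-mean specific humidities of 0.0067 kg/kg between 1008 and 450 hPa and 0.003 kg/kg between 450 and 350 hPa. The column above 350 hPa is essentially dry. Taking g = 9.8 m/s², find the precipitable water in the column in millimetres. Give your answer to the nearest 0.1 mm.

PW ≈ 41.2 mm

Precipitable water is the column-integrated vapour mass per unit area: PW = (1/g) Σ q̄ Δp, with q in kg/kg and Δp in Pa (1 kg/m² of water = 1 mm).
Layer 1008–450 hPa: Δp = 558 hPa = 55800 Pa, q̄ = 0.0067 kg/kg → 0.0067 × 55800 / 9.8 = 38.15 mm
Layer 450–350 hPa: Δp = 100 hPa = 10000 Pa, q̄ = 0.003 kg/kg → 0.003 × 10000 / 9.8 = 3.06 mm
PW = 38.15 + 3.06 = 41.21 ≈ 41.2 mm.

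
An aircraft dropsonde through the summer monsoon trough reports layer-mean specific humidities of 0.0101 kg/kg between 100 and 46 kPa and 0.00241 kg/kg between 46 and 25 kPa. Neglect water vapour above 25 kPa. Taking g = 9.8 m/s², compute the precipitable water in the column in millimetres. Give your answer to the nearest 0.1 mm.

Precipitable water is the column-integrated vapour mass per unit area: PW = (1/g) Σ q̄ Δp, with q in kg/kg and Δp in Pa (1 kg/m² of water = 1 mm).
Layer 100–46 kPa: Δp = 540 hPa = 54000 Pa, q̄ = 0.0101 kg/kg → 0.0101 × 54000 / 9.8 = 55.65 mm
Layer 46–25 kPa: Δp = 210 hPa = 21000 Pa, q̄ = 0.00241 kg/kg → 0.00241 × 21000 / 9.8 = 5.16 mm
PW = 55.65 + 5.16 = 60.81 ≈ 60.8 mm.

PW ≈ 60.8 mm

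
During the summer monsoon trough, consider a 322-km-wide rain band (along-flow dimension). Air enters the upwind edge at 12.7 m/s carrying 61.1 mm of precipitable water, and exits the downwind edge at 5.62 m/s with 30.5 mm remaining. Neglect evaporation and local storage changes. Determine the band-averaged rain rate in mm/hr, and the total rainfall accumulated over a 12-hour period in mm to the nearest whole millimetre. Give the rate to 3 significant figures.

R ≈ 6.76 mm/hr; total ≈ 81 mm

Column moisture flux per unit crosswind length is F = V × PW.
Inflow: F_in = 12.7 × 61.1 = 775.97 mm·m/s
Outflow: F_out = 5.62 × 30.5 = 171.41 mm·m/s
Steady-state rate R = (F_in − F_out)/L = (775.97 − 171.41) / 322000 m = 1.878e-03 mm/s.
R = 1.878e-03 × 3600 = 6.76 mm/hr.
Over 12 h: total = 6.76 × 12 = 81.12 ≈ 81 mm.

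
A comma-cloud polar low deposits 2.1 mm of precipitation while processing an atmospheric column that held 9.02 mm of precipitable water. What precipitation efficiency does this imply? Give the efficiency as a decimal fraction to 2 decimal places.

ε ≈ 0.23

ε = precipitation / PW = 2.1 / 9.02 = 0.23.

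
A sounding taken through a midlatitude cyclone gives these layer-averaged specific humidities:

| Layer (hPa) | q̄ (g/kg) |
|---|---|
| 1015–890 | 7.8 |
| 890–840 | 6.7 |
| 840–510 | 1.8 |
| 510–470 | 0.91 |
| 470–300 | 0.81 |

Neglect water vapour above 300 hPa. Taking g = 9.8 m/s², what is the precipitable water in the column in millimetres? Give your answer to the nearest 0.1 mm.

PW ≈ 21.2 mm

Precipitable water is the column-integrated vapour mass per unit area: PW = (1/g) Σ q̄ Δp, with q in kg/kg and Δp in Pa (1 kg/m² of water = 1 mm).
Layer 1015–890 hPa: Δp = 125 hPa = 12500 Pa, q̄ = 0.0078 kg/kg → 0.0078 × 12500 / 9.8 = 9.95 mm
Layer 890–840 hPa: Δp = 50 hPa = 5000 Pa, q̄ = 0.0067 kg/kg → 0.0067 × 5000 / 9.8 = 3.42 mm
Layer 840–510 hPa: Δp = 330 hPa = 33000 Pa, q̄ = 0.0018 kg/kg → 0.0018 × 33000 / 9.8 = 6.06 mm
Layer 510–470 hPa: Δp = 40 hPa = 4000 Pa, q̄ = 0.00091 kg/kg → 0.00091 × 4000 / 9.8 = 0.37 mm
Layer 470–300 hPa: Δp = 170 hPa = 17000 Pa, q̄ = 0.00081 kg/kg → 0.00081 × 17000 / 9.8 = 1.41 mm
PW = 9.95 + 3.42 + 6.06 + 0.37 + 1.41 = 21.21 ≈ 21.2 mm.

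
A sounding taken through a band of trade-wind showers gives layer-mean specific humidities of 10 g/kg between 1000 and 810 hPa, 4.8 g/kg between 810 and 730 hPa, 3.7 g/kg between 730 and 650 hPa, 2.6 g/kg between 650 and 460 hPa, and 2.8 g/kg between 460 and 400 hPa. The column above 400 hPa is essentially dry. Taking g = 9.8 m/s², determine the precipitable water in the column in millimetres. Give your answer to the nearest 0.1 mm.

PW ≈ 33.1 mm

Precipitable water is the column-integrated vapour mass per unit area: PW = (1/g) Σ q̄ Δp, with q in kg/kg and Δp in Pa (1 kg/m² of water = 1 mm).
Layer 1000–810 hPa: Δp = 190 hPa = 19000 Pa, q̄ = 0.01 kg/kg → 0.01 × 19000 / 9.8 = 19.39 mm
Layer 810–730 hPa: Δp = 80 hPa = 8000 Pa, q̄ = 0.0048 kg/kg → 0.0048 × 8000 / 9.8 = 3.92 mm
Layer 730–650 hPa: Δp = 80 hPa = 8000 Pa, q̄ = 0.0037 kg/kg → 0.0037 × 8000 / 9.8 = 3.02 mm
Layer 650–460 hPa: Δp = 190 hPa = 19000 Pa, q̄ = 0.0026 kg/kg → 0.0026 × 19000 / 9.8 = 5.04 mm
Layer 460–400 hPa: Δp = 60 hPa = 6000 Pa, q̄ = 0.0028 kg/kg → 0.0028 × 6000 / 9.8 = 1.71 mm
PW = 19.39 + 3.92 + 3.02 + 5.04 + 1.71 = 33.08 ≈ 33.1 mm.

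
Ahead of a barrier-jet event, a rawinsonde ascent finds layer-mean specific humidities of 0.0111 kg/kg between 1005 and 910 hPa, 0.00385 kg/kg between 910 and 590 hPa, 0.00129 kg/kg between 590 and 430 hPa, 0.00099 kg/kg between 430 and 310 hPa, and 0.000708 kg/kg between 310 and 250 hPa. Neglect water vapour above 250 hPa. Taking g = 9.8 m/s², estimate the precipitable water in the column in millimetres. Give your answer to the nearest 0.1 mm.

PW ≈ 27.1 mm

Precipitable water is the column-integrated vapour mass per unit area: PW = (1/g) Σ q̄ Δp, with q in kg/kg and Δp in Pa (1 kg/m² of water = 1 mm).
Layer 1005–910 hPa: Δp = 95 hPa = 9500 Pa, q̄ = 0.0111 kg/kg → 0.0111 × 9500 / 9.8 = 10.76 mm
Layer 910–590 hPa: Δp = 320 hPa = 32000 Pa, q̄ = 0.00385 kg/kg → 0.00385 × 32000 / 9.8 = 12.57 mm
Layer 590–430 hPa: Δp = 160 hPa = 16000 Pa, q̄ = 0.00129 kg/kg → 0.00129 × 16000 / 9.8 = 2.11 mm
Layer 430–310 hPa: Δp = 120 hPa = 12000 Pa, q̄ = 0.00099 kg/kg → 0.00099 × 12000 / 9.8 = 1.21 mm
Layer 310–250 hPa: Δp = 60 hPa = 6000 Pa, q̄ = 0.000708 kg/kg → 0.000708 × 6000 / 9.8 = 0.43 mm
PW = 10.76 + 12.57 + 2.11 + 1.21 + 0.43 = 27.08 ≈ 27.1 mm.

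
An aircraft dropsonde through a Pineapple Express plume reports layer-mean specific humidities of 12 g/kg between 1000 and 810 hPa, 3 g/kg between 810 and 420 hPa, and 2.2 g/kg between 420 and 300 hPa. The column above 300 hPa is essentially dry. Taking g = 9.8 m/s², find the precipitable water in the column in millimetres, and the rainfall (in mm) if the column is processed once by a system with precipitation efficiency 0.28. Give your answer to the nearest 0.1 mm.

Precipitable water is the column-integrated vapour mass per unit area: PW = (1/g) Σ q̄ Δp, with q in kg/kg and Δp in Pa (1 kg/m² of water = 1 mm).
Layer 1000–810 hPa: Δp = 190 hPa = 19000 Pa, q̄ = 0.012 kg/kg → 0.012 × 19000 / 9.8 = 23.27 mm
Layer 810–420 hPa: Δp = 390 hPa = 39000 Pa, q̄ = 0.003 kg/kg → 0.003 × 39000 / 9.8 = 11.94 mm
Layer 420–300 hPa: Δp = 120 hPa = 12000 Pa, q̄ = 0.0022 kg/kg → 0.0022 × 12000 / 9.8 = 2.69 mm
PW = 23.27 + 11.94 + 2.69 = 37.90 ≈ 37.9 mm.
Rainfall = ε × PW = 0.28 × 37.9 = 10.6 mm.

PW ≈ 37.9 mm; rainfall ≈ 10.6 mm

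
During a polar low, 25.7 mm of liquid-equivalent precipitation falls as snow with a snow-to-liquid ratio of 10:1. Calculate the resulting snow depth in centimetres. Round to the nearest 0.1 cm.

snow depth ≈ 25.7 cm

Snow depth = liquid × ratio = 25.7 mm × 10 = 257 mm = 25.7 cm.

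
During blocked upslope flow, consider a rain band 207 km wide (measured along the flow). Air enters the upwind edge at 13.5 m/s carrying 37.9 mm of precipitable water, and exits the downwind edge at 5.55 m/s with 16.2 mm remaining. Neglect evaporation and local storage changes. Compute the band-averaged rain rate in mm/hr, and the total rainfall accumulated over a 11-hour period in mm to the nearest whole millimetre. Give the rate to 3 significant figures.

R ≈ 7.33 mm/hr; total ≈ 81 mm

Column moisture flux per unit crosswind length is F = V × PW.
Inflow: F_in = 13.5 × 37.9 = 511.65 mm·m/s
Outflow: F_out = 5.55 × 16.2 = 89.91 mm·m/s
Steady-state rate R = (F_in − F_out)/L = (511.65 − 89.91) / 207000 m = 2.037e-03 mm/s.
R = 2.037e-03 × 3600 = 7.33 mm/hr.
Over 11 h: total = 7.33 × 11 = 80.63 ≈ 81 mm.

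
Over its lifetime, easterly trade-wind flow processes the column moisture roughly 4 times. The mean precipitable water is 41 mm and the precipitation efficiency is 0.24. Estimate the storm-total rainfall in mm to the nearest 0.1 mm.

rainfall ≈ 39.4 mm

Each cycle deposits ε × PW = 0.24 × 41 = 9.84 mm.
Over 4 cycles: 4 × 9.84 = 39.4 mm.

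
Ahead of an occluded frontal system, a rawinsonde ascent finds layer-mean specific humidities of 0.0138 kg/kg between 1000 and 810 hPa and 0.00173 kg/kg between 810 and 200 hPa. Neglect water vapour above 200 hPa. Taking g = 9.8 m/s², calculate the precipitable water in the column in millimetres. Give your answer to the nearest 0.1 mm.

PW ≈ 37.5 mm

Precipitable water is the column-integrated vapour mass per unit area: PW = (1/g) Σ q̄ Δp, with q in kg/kg and Δp in Pa (1 kg/m² of water = 1 mm).
Layer 1000–810 hPa: Δp = 190 hPa = 19000 Pa, q̄ = 0.0138 kg/kg → 0.0138 × 19000 / 9.8 = 26.76 mm
Layer 810–200 hPa: Δp = 610 hPa = 61000 Pa, q̄ = 0.00173 kg/kg → 0.00173 × 61000 / 9.8 = 10.77 mm
PW = 26.76 + 10.77 = 37.53 ≈ 37.5 mm.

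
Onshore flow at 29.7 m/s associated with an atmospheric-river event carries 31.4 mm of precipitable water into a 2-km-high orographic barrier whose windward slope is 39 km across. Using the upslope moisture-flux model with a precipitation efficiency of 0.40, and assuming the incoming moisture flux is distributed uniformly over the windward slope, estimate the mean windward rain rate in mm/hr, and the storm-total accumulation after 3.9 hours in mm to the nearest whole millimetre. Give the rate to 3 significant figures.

Incoming column moisture flux per unit ridge length: F = V × PW = 29.7 × 31.4 = 932.58 mm·m/s.
Spread over the 39 km slope with efficiency ε = 0.40: R = ε·F/W = 0.40 × 932.58 / 39000 m = 9.565e-03 mm/s.
R = 9.565e-03 × 3600 = 34.4 mm/hr.
Over 3.9 h: total = 34.4 × 3.9 = 134.16 ≈ 134 mm.

R ≈ 34.4 mm/hr; total ≈ 134 mm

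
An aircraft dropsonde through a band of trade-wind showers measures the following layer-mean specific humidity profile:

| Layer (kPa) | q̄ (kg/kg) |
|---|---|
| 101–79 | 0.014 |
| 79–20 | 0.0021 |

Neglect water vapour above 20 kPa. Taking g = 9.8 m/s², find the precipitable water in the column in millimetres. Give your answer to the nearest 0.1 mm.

Precipitable water is the column-integrated vapour mass per unit area: PW = (1/g) Σ q̄ Δp, with q in kg/kg and Δp in Pa (1 kg/m² of water = 1 mm).
Layer 101–79 kPa: Δp = 220 hPa = 22000 Pa, q̄ = 0.014 kg/kg → 0.014 × 22000 / 9.8 = 31.43 mm
Layer 79–20 kPa: Δp = 590 hPa = 59000 Pa, q̄ = 0.0021 kg/kg → 0.0021 × 59000 / 9.8 = 12.64 mm
PW = 31.43 + 12.64 = 44.07 ≈ 44.1 mm.

PW ≈ 44.1 mm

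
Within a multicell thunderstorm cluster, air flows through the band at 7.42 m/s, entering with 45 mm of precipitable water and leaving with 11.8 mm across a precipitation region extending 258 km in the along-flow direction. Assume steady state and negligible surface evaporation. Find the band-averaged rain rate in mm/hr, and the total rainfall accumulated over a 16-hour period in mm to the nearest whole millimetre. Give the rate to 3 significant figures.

R ≈ 3.44 mm/hr; total ≈ 55 mm

Column moisture flux per unit crosswind length is F = V × PW.
Inflow: F_in = 7.42 × 45 = 333.9 mm·m/s
Outflow: F_out = 7.42 × 11.8 = 87.556 mm·m/s
Steady-state rate R = (F_in − F_out)/L = (333.9 − 87.556) / 258000 m = 9.548e-04 mm/s.
R = 9.548e-04 × 3600 = 3.44 mm/hr.
Over 16 h: total = 3.44 × 16 = 55.04 ≈ 55 mm.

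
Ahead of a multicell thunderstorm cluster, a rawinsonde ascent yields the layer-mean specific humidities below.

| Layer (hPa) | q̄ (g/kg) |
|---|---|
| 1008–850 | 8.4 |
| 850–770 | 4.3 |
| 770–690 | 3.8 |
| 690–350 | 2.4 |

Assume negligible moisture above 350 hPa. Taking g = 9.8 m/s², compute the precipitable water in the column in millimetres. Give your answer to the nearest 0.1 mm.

Precipitable water is the column-integrated vapour mass per unit area: PW = (1/g) Σ q̄ Δp, with q in kg/kg and Δp in Pa (1 kg/m² of water = 1 mm).
Layer 1008–850 hPa: Δp = 158 hPa = 15800 Pa, q̄ = 0.0084 kg/kg → 0.0084 × 15800 / 9.8 = 13.54 mm
Layer 850–770 hPa: Δp = 80 hPa = 8000 Pa, q̄ = 0.0043 kg/kg → 0.0043 × 8000 / 9.8 = 3.51 mm
Layer 770–690 hPa: Δp = 80 hPa = 8000 Pa, q̄ = 0.0038 kg/kg → 0.0038 × 8000 / 9.8 = 3.10 mm
Layer 690–350 hPa: Δp = 340 hPa = 34000 Pa, q̄ = 0.0024 kg/kg → 0.0024 × 34000 / 9.8 = 8.33 mm
PW = 13.54 + 3.51 + 3.10 + 8.33 = 28.48 ≈ 28.5 mm.

PW ≈ 28.5 mm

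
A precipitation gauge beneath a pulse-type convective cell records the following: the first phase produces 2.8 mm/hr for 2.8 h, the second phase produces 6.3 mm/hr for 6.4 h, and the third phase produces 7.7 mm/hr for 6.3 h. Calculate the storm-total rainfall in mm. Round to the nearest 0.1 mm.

total ≈ 96.7 mm

Total = Σ Rᵢ Δtᵢ = 2.8 × 2.8 + 6.3 × 6.4 + 7.7 × 6.3
      = 7.84 + 40.32 + 48.51 = 96.7 mm.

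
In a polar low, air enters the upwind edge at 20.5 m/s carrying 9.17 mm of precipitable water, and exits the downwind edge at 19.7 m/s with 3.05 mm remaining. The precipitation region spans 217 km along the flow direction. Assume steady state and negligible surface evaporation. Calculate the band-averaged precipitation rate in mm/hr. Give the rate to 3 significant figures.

R ≈ 2.12 mm/hr

Column moisture flux per unit crosswind length is F = V × PW.
Inflow: F_in = 20.5 × 9.17 = 187.985 mm·m/s
Outflow: F_out = 19.7 × 3.05 = 60.085 mm·m/s
Steady-state rate R = (F_in − F_out)/L = (187.985 − 60.085) / 217000 m = 5.894e-04 mm/s.
R = 5.894e-04 × 3600 = 2.12 mm/hr.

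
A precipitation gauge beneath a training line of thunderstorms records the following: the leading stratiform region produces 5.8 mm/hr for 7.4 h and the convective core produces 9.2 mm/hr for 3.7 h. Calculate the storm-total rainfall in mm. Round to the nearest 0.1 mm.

total ≈ 77.0 mm

Total = Σ Rᵢ Δtᵢ = 5.8 × 7.4 + 9.2 × 3.7
      = 42.92 + 34.04 = 77.0 mm.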